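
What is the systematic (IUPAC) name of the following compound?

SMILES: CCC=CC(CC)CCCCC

The longest carbon chain that includes the multiple bond has 10 carbons, so the parent hydride is decane.
A C=C double bond in the chain gives the infix -ene-.
Choose the numbering such that numbering from this end puts the double bond at C-3 rather than C-7.
That gives the double bond between C-3 and C-4; an ethyl group at C-5.
Putting it together: 5-ethyldec-3-ene.

5-ethyldec-3-ene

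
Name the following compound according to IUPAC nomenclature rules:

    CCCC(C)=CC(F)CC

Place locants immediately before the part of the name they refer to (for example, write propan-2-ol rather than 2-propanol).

The longest carbon chain that includes the multiple bond has 8 carbons, so the parent hydride is octane.
The chain contains a C=C double bond, so the unsaturation ending is -ene.
The numbering direction is chosen so that the substituent locant set {3,5} is lower than {4,6} at the first point of difference.
This places the double bond between C-4 and C-5; a fluoro group at C-3; a methyl group at C-5.
Prefixes are listed alphabetically: fluoro, methyl.
Assembling the pieces gives 3-fluoro-5-methyloct-4-ene.

3-fluoro-5-methyloct-4-ene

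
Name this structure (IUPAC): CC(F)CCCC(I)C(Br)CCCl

3-bromo-1-chloro-8-fluoro-4-iodononane

The longest carbon chain is 9 atoms: the parent is nonane.
The numbering direction is chosen so that the substituent locant set {1,3,4,8} is lower than {2,6,7,9} at the first point of difference.
This places a bromo group at C-3; a chloro group at C-1; a fluoro group at C-8; an iodo group at C-4.
The substituents are ordered alphabetically, ignoring any di-/tri- multipliers.
The name is 3-bromo-1-chloro-8-fluoro-4-iodononane.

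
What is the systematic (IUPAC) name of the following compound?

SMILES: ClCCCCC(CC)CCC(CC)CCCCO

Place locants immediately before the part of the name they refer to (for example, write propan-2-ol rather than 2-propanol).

12-chloro-5,8-diethyldodecan-1-ol

Counting along the main chain through the –OH group gives 12 carbons: the parent is dodecane.
The highest-priority functional group is an alcohol (–OH), so the name ends in -ol.
The numbering direction is chosen so that numbering from this end puts the hydroxyl group at C-1 rather than C-12.
That gives the hydroxyl at C-1; a chloro group at C-12; ethyl groups at C-5 and C-8.
The substituents are ordered alphabetically, ignoring any di-/tri- multipliers.
The name is 12-chloro-5,8-diethyldodecan-1-ol.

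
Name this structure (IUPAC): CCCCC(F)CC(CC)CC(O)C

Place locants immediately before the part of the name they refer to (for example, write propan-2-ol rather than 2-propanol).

4-ethyl-6-fluorodecan-2-ol

The longest carbon chain that includes the –OH group has 10 carbons, so the parent hydride is decane.
The principal characteristic group is an alcohol (–OH), named with the suffix -ol.
The numbering direction is chosen so that numbering from this end puts the hydroxyl group at C-2 rather than C-9.
That gives the hydroxyl at C-2; an ethyl group at C-4; a fluoro group at C-6.
Substituent prefixes are cited in alphabetical order (multiplying prefixes like di-/tri- are ignored for ordering).
Assembling the pieces gives 4-ethyl-6-fluorodecan-2-ol.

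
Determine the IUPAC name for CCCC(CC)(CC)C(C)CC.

The longest carbon chain is 7 atoms: the parent is heptane.
Number the chain so that the substituent locant set {3,4,4} is lower than {4,4,5} at the first point of difference.
This places two ethyl groups at C-4; a methyl group at C-3.
The substituents are ordered alphabetically, ignoring any di-/tri- multipliers.
Putting it together: 4,4-diethyl-3-methylheptane.

4,4-diethyl-3-methylheptane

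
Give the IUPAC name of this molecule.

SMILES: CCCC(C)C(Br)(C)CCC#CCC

The longest carbon chain that includes the multiple bond has 11 carbons, so the parent hydride is undecane.
A C≡C triple bond in the chain gives the infix -yne-.
The numbering direction is chosen so that numbering from this end puts the triple bond at C-3 rather than C-8.
This places the triple bond between C-3 and C-4; a bromo group at C-7; methyl groups at C-7 and C-8.
Prefixes are listed alphabetically: bromo, methyl.
Putting it together: 7-bromo-7,8-dimethylundec-3-yne.

7-bromo-7,8-dimethylundec-3-yne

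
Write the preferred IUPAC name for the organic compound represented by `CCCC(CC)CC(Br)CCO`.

The longest carbon chain that includes the –OH group has 8 carbons, so the parent hydride is octane.
The principal characteristic group is an alcohol (–OH), named with the suffix -ol.
Choose the numbering such that numbering from this end puts the hydroxyl group at C-1 rather than C-8.
With this numbering: the hydroxyl at C-1; a bromo group at C-3; an ethyl group at C-5.
The substituents are ordered alphabetically, ignoring any di-/tri- multipliers.
Putting it together: 3-bromo-5-ethyloctan-1-ol.

3-bromo-5-ethyloctan-1-ol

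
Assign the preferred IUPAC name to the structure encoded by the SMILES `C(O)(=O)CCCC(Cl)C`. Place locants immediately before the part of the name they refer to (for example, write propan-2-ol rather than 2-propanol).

5-chlorohexanoic acid

Counting along the main chain through the –COOH group gives 6 carbons: the parent is hexane.
The highest-priority functional group is a carboxylic acid (terminal –COOH), so the name ends in -oic acid.
The numbering direction is chosen so that the carboxylic acid carbon is C-1 by definition.
With this numbering: a chloro group at C-5.
Assembling the pieces gives 5-chlorohexanoic acid.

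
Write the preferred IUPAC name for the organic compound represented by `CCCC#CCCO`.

hept-3-yn-1-ol

Counting along the main chain through the –OH group and the multiple bond gives 7 carbons: the parent is heptane.
An alcohol (–OH) is the principal characteristic group, giving the suffix -ol.
A C≡C triple bond in the chain gives the infix -yne-.
Number the chain so that numbering from this end puts the hydroxyl group at C-1 rather than C-7.
That gives the hydroxyl at C-1; the triple bond between C-3 and C-4.
Assembling the pieces gives hept-3-yn-1-ol.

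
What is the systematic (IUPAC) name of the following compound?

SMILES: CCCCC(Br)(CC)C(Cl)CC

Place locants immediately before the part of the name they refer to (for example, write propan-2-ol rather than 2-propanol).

The parent chain contains 8 carbons (octane).
Number the chain so that the substituent locant set {3,4,4} is lower than {5,5,6} at the first point of difference.
That gives a bromo group at C-4; a chloro group at C-3; an ethyl group at C-4.
The substituents are ordered alphabetically, ignoring any di-/tri- multipliers.
Assembling the pieces gives 4-bromo-3-chloro-4-ethyloctane.

4-bromo-3-chloro-4-ethyloctane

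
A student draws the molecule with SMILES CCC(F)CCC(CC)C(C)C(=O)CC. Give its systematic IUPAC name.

5-ethyl-8-fluoro-4-methyldecan-3-one

The longest chain bearing the carbonyl is 10 carbons long (decane).
The highest-priority functional group is a ketone (C=O on an internal carbon), so the name ends in -one.
The numbering direction is chosen so that numbering from this end puts the carbonyl group at C-3 rather than C-8.
With this numbering: the carbonyl at C-3; an ethyl group at C-5; a fluoro group at C-8; a methyl group at C-4.
Substituent prefixes are cited in alphabetical order (multiplying prefixes like di-/tri- are ignored for ordering).
Assembling the pieces gives 5-ethyl-8-fluoro-4-methyldecan-3-one.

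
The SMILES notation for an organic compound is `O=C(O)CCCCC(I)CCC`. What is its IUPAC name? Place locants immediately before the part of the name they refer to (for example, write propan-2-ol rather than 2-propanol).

6-iodononanoic acid

Counting along the main chain through the –COOH group gives 9 carbons: the parent is nonane.
The principal characteristic group is a carboxylic acid (terminal –COOH), named with the suffix -oic acid.
Number the chain so that the carboxylic acid carbon is C-1 by definition.
This places an iodo group at C-6.
The name is 6-iodononanoic acid.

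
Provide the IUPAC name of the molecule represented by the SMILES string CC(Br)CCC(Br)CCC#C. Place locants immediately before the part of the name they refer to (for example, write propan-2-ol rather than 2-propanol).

The longest carbon chain that includes the multiple bond has 9 carbons, so the parent hydride is nonane.
A C≡C triple bond in the chain gives the infix -yne-.
Choose the numbering such that numbering from this end puts the triple bond at C-1 rather than C-8.
That gives the triple bond between C-1 and C-2; bromo groups at C-5 and C-8.
Putting it together: 5,8-dibromonon-1-yne.

5,8-dibromonon-1-yne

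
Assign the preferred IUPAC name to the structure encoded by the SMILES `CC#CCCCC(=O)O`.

Counting along the main chain through the –COOH group and the multiple bond gives 7 carbons: the parent is heptane.
The highest-priority functional group is a carboxylic acid (terminal –COOH), so the name ends in -oic acid.
The chain contains a C≡C triple bond, so the unsaturation ending is -yne.
Number the chain so that the carboxylic acid carbon is C-1 by definition.
That gives the triple bond between C-5 and C-6.
The name is hept-5-ynoic acid.

hept-5-ynoic acid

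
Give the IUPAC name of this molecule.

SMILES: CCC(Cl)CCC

The parent chain contains 6 carbons (hexane).
Choose the numbering such that the substituent locant set {3} is lower than {4} at the first point of difference.
With this numbering: a chloro group at C-3.
Assembling the pieces gives 3-chlorohexane.

3-chlorohexane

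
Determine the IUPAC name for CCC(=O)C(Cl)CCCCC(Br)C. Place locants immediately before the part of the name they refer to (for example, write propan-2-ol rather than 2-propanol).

9-bromo-4-chlorodecan-3-one

Counting along the main chain through the carbonyl gives 10 carbons: the parent is decane.
The highest-priority functional group is a ketone (C=O on an internal carbon), so the name ends in -one.
The numbering direction is chosen so that numbering from this end puts the carbonyl group at C-3 rather than C-8.
With this numbering: the carbonyl at C-3; a bromo group at C-9; a chloro group at C-4.
Substituent prefixes are cited in alphabetical order (multiplying prefixes like di-/tri- are ignored for ordering).
The name is 9-bromo-4-chlorodecan-3-one.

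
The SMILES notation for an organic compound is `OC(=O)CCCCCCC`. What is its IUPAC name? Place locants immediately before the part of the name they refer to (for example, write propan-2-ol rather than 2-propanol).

The longest carbon chain that includes the –COOH group has 8 carbons, so the parent hydride is octane.
A carboxylic acid (terminal –COOH) is the principal characteristic group, giving the suffix -oic acid.
Choose the numbering such that the carboxylic acid carbon is C-1 by definition.
Assembling the pieces gives octanoic acid.

octanoic acid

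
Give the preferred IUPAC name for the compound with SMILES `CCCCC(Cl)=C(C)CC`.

The longest carbon chain that includes the multiple bond has 8 carbons, so the parent hydride is octane.
The chain contains a C=C double bond, so the unsaturation ending is -ene.
The numbering direction is chosen so that numbering from this end puts the double bond at C-3 rather than C-5.
This places the double bond between C-3 and C-4; a chloro group at C-4; a methyl group at C-3.
The substituents are ordered alphabetically, ignoring any di-/tri- multipliers.
Putting it together: 4-chloro-3-methyloct-3-ene.

4-chloro-3-methyloct-3-ene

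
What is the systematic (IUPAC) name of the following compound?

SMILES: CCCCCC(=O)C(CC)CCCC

5-ethylundecan-6-one

The longest chain bearing the carbonyl is 11 carbons long (undecane).
The highest-priority functional group is a ketone (C=O on an internal carbon), so the name ends in -one.
Choose the numbering such that the substituent locant set {5} is lower than {7} at the first point of difference.
With this numbering: the carbonyl at C-6; an ethyl group at C-5.
Putting it together: 5-ethylundecan-6-one.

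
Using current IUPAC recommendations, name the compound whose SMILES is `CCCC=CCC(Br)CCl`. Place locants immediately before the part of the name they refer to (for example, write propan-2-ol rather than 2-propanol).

The longest carbon chain that includes the multiple bond has 8 carbons, so the parent hydride is octane.
There is one C=C double bond, indicated by the ending -ene.
Choose the numbering such that the substituent locant set {1,2} is lower than {7,8} at the first point of difference.
That gives the double bond between C-4 and C-5; a bromo group at C-2; a chloro group at C-1.
Prefixes are listed alphabetically: bromo, chloro.
Putting it together: 2-bromo-1-chlorooct-4-ene.

2-bromo-1-chlorooct-4-ene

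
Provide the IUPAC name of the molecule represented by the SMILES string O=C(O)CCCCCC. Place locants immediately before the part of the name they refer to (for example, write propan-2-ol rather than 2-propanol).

Counting along the main chain through the –COOH group gives 7 carbons: the parent is heptane.
The principal characteristic group is a carboxylic acid (terminal –COOH), named with the suffix -oic acid.
Choose the numbering such that the carboxylic acid carbon is C-1 by definition.
Putting it together: heptanoic acid.

heptanoic acid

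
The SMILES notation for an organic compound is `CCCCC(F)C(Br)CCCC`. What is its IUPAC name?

5-bromo-6-fluorodecane

The longest continuous carbon chain has 10 atoms, so the parent hydride is decane.
Choose the numbering such that the locant sets are identical either way, so the alphabetically earlier bromo substituent takes the lower locant (5 rather than 6).
That gives a bromo group at C-5; a fluoro group at C-6.
Prefixes are listed alphabetically: bromo, fluoro.
The name is 5-bromo-6-fluorodecane.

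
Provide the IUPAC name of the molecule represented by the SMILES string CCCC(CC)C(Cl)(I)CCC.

The parent chain contains 8 carbons (octane).
Number the chain so that the substituent locant set {4,4,5} is lower than {4,5,5} at the first point of difference.
That gives a chloro group at C-4; an ethyl group at C-5; an iodo group at C-4.
Prefixes are listed alphabetically: chloro, ethyl, iodo.
Putting it together: 4-chloro-5-ethyl-4-iodooctane.

4-chloro-5-ethyl-4-iodooctane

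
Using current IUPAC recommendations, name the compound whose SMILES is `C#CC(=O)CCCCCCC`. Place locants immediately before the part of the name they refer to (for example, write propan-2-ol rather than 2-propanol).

dec-1-yn-3-one

The longest chain bearing the carbonyl and the multiple bond is 10 carbons long (decane).
The principal characteristic group is a ketone (C=O on an internal carbon), named with the suffix -one.
The chain contains a C≡C triple bond, so the unsaturation ending is -yne.
Choose the numbering such that numbering from this end puts the carbonyl group at C-3 rather than C-8.
This places the carbonyl at C-3; the triple bond between C-1 and C-2.
Putting it together: dec-1-yn-3-one.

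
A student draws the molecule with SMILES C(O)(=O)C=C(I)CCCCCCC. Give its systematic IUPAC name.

The longest chain bearing the –COOH group and the multiple bond is 10 carbons long (decane).
The highest-priority functional group is a carboxylic acid (terminal –COOH), so the name ends in -oic acid.
A C=C double bond in the chain gives the infix -ene-.
The numbering direction is chosen so that the carboxylic acid carbon is C-1 by definition.
That gives the double bond between C-2 and C-3; an iodo group at C-3.
Putting it together: 3-iododec-2-enoic acid.

3-iododec-2-enoic acid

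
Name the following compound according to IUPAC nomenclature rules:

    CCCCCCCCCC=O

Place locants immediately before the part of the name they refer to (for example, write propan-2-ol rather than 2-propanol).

Counting along the main chain through the –CHO group gives 10 carbons: the parent is decane.
The highest-priority functional group is an aldehyde (terminal –CHO), so the name ends in -al.
Choose the numbering such that the aldehyde carbon is C-1 by definition.
The name is decanal.

decanal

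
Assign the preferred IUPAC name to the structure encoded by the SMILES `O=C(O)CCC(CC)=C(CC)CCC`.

4,5-diethyloct-4-enoic acid

The longest chain bearing the –COOH group and the multiple bond is 8 carbons long (octane).
The highest-priority functional group is a carboxylic acid (terminal –COOH), so the name ends in -oic acid.
There is one C=C double bond, indicated by the ending -ene.
Choose the numbering such that the carboxylic acid carbon is C-1 by definition.
This places the double bond between C-4 and C-5; ethyl groups at C-4 and C-5.
The name is 4,5-diethyloct-4-enoic acid.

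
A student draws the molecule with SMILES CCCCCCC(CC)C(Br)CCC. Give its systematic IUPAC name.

4-bromo-5-ethylundecane

The parent chain contains 11 carbons (undecane).
Choose the numbering such that the substituent locant set {4,5} is lower than {7,8} at the first point of difference.
With this numbering: a bromo group at C-4; an ethyl group at C-5.
The substituents are ordered alphabetically, ignoring any di-/tri- multipliers.
Putting it together: 4-bromo-5-ethylundecane.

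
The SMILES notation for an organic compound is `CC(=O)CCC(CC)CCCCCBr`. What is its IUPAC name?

10-bromo-5-ethyldecan-2-one

The longest chain bearing the carbonyl is 10 carbons long (decane).
The highest-priority functional group is a ketone (C=O on an internal carbon), so the name ends in -one.
The numbering direction is chosen so that numbering from this end puts the carbonyl group at C-2 rather than C-9.
This places the carbonyl at C-2; a bromo group at C-10; an ethyl group at C-5.
Prefixes are listed alphabetically: bromo, ethyl.
The name is 10-bromo-5-ethyldecan-2-one.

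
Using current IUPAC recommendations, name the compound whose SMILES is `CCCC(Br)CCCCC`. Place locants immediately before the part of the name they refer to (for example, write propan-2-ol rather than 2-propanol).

4-bromononane

The longest continuous carbon chain has 9 atoms, so the parent hydride is nonane.
The numbering direction is chosen so that the substituent locant set {4} is lower than {6} at the first point of difference.
With this numbering: a bromo group at C-4.
The name is 4-bromononane.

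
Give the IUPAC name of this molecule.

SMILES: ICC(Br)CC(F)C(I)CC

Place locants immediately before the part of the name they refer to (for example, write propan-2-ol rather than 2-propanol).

The longest carbon chain is 7 atoms: the parent is heptane.
Number the chain so that the substituent locant set {1,2,4,5} is lower than {3,4,6,7} at the first point of difference.
That gives a bromo group at C-2; a fluoro group at C-4; iodo groups at C-1 and C-5.
Prefixes are listed alphabetically: bromo, fluoro, iodo.
Putting it together: 2-bromo-4-fluoro-1,5-diiodoheptane.

2-bromo-4-fluoro-1,5-diiodoheptane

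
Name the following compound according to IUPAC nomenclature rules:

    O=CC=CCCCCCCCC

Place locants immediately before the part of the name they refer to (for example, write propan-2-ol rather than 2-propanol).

The longest chain bearing the –CHO group and the multiple bond is 11 carbons long (undecane).
An aldehyde (terminal –CHO) is the principal characteristic group, giving the suffix -al.
There is one C=C double bond, indicated by the ending -ene.
Choose the numbering such that the aldehyde carbon is C-1 by definition.
That gives the double bond between C-2 and C-3.
Assembling the pieces gives undec-2-enal.

undec-2-enal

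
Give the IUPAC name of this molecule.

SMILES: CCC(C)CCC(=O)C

Counting along the main chain through the carbonyl gives 7 carbons: the parent is heptane.
The highest-priority functional group is a ketone (C=O on an internal carbon), so the name ends in -one.
The numbering direction is chosen so that numbering from this end puts the carbonyl group at C-2 rather than C-6.
That gives the carbonyl at C-2; a methyl group at C-5.
The name is 5-methylheptan-2-one.

5-methylheptan-2-one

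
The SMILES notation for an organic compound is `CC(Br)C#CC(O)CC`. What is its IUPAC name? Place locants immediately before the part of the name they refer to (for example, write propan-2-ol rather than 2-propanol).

6-bromohept-4-yn-3-ol

The longest carbon chain that includes the –OH group and the multiple bond has 7 carbons, so the parent hydride is heptane.
The principal characteristic group is an alcohol (–OH), named with the suffix -ol.
The chain contains a C≡C triple bond, so the unsaturation ending is -yne.
Choose the numbering such that numbering from this end puts the hydroxyl group at C-3 rather than C-5.
This places the hydroxyl at C-3; the triple bond between C-4 and C-5; a bromo group at C-6.
Assembling the pieces gives 6-bromohept-4-yn-3-ol.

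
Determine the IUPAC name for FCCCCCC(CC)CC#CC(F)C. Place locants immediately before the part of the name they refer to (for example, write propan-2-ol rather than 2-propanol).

6-ethyl-2,11-difluoroundec-3-yne

The longest chain bearing the multiple bond is 11 carbons long (undecane).
A C≡C triple bond in the chain gives the infix -yne-.
Number the chain so that numbering from this end puts the triple bond at C-3 rather than C-8.
This places the triple bond between C-3 and C-4; an ethyl group at C-6; fluoro groups at C-2 and C-11.
The substituents are ordered alphabetically, ignoring any di-/tri- multipliers.
Putting it together: 6-ethyl-2,11-difluoroundec-3-yne.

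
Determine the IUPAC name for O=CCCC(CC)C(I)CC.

The longest chain bearing the –CHO group is 7 carbons long (heptane).
The highest-priority functional group is an aldehyde (terminal –CHO), so the name ends in -al.
Number the chain so that the aldehyde carbon is C-1 by definition.
With this numbering: an ethyl group at C-4; an iodo group at C-5.
The substituents are ordered alphabetically, ignoring any di-/tri- multipliers.
Putting it together: 4-ethyl-5-iodoheptanal.

4-ethyl-5-iodoheptanal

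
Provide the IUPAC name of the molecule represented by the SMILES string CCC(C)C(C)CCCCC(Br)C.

The parent chain contains 10 carbons (decane).
Choose the numbering such that the substituent locant set {2,7,8} is lower than {3,4,9} at the first point of difference.
That gives a bromo group at C-2; methyl groups at C-7 and C-8.
Prefixes are listed alphabetically: bromo, methyl.
Assembling the pieces gives 2-bromo-7,8-dimethyldecane.

2-bromo-7,8-dimethyldecane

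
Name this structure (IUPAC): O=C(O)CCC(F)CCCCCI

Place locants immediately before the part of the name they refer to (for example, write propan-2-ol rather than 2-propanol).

4-fluoro-9-iodononanoic acid

The longest carbon chain that includes the –COOH group has 9 carbons, so the parent hydride is nonane.
The principal characteristic group is a carboxylic acid (terminal –COOH), named with the suffix -oic acid.
Choose the numbering such that the carboxylic acid carbon is C-1 by definition.
With this numbering: a fluoro group at C-4; an iodo group at C-9.
The substituents are ordered alphabetically, ignoring any di-/tri- multipliers.
Assembling the pieces gives 4-fluoro-9-iodononanoic acid.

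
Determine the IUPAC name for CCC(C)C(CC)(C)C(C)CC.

The longest carbon chain is 7 atoms: the parent is heptane.
Both numbering directions give the same locant set; either may be used.
This places an ethyl group at C-4; methyl groups at C-3 and C-4 and C-5.
The substituents are ordered alphabetically, ignoring any di-/tri- multipliers.
The name is 4-ethyl-3,4,5-trimethylheptane.

4-ethyl-3,4,5-trimethylheptane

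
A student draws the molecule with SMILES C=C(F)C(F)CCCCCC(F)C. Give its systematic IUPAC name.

2,3,9-trifluorodec-1-ene

The longest chain bearing the multiple bond is 10 carbons long (decane).
The chain contains a C=C double bond, so the unsaturation ending is -ene.
Number the chain so that numbering from this end puts the double bond at C-1 rather than C-9.
This places the double bond between C-1 and C-2; fluoro groups at C-2 and C-3 and C-9.
Putting it together: 2,3,9-trifluorodec-1-ene.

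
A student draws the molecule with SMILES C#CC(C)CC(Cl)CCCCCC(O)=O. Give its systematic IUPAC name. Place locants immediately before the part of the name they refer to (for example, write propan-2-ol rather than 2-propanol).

7-chloro-9-methylundec-10-ynoic acid

Counting along the main chain through the –COOH group and the multiple bond gives 11 carbons: the parent is undecane.
The principal characteristic group is a carboxylic acid (terminal –COOH), named with the suffix -oic acid.
A C≡C triple bond in the chain gives the infix -yne-.
Number the chain so that the carboxylic acid carbon is C-1 by definition.
That gives the triple bond between C-10 and C-11; a chloro group at C-7; a methyl group at C-9.
Prefixes are listed alphabetically: chloro, methyl.
Putting it together: 7-chloro-9-methylundec-10-ynoic acid.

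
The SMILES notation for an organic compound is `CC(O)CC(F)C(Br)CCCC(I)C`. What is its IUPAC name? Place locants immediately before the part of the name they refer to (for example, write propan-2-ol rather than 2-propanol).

5-bromo-4-fluoro-9-iododecan-2-ol

The longest chain bearing the –OH group is 10 carbons long (decane).
An alcohol (–OH) is the principal characteristic group, giving the suffix -ol.
The numbering direction is chosen so that numbering from this end puts the hydroxyl group at C-2 rather than C-9.
This places the hydroxyl at C-2; a bromo group at C-5; a fluoro group at C-4; an iodo group at C-9.
Prefixes are listed alphabetically: bromo, fluoro, iodo.
Putting it together: 5-bromo-4-fluoro-9-iododecan-2-ol.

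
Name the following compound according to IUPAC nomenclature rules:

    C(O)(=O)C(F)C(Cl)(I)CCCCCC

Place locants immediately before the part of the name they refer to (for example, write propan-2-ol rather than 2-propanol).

The longest chain bearing the –COOH group is 9 carbons long (nonane).
The principal characteristic group is a carboxylic acid (terminal –COOH), named with the suffix -oic acid.
Number the chain so that the carboxylic acid carbon is C-1 by definition.
This places a chloro group at C-3; a fluoro group at C-2; an iodo group at C-3.
Prefixes are listed alphabetically: chloro, fluoro, iodo.
Assembling the pieces gives 3-chloro-2-fluoro-3-iodononanoic acid.

3-chloro-2-fluoro-3-iodononanoic acid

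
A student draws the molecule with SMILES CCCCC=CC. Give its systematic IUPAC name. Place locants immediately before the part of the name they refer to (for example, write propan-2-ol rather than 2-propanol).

hept-2-ene

The longest carbon chain that includes the multiple bond has 7 carbons, so the parent hydride is heptane.
There is one C=C double bond, indicated by the ending -ene.
Number the chain so that numbering from this end puts the double bond at C-2 rather than C-5.
This places the double bond between C-2 and C-3.
Assembling the pieces gives hept-2-ene.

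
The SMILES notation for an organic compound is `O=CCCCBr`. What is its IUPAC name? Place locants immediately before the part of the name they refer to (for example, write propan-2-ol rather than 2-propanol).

4-bromobutanal

The longest chain bearing the –CHO group is 4 carbons long (butane).
The principal characteristic group is an aldehyde (terminal –CHO), named with the suffix -al.
Number the chain so that the aldehyde carbon is C-1 by definition.
This places a bromo group at C-4.
The name is 4-bromobutanal.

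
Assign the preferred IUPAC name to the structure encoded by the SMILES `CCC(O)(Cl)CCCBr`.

The longest carbon chain that includes the –OH group has 6 carbons, so the parent hydride is hexane.
The highest-priority functional group is an alcohol (–OH), so the name ends in -ol.
The numbering direction is chosen so that numbering from this end puts the hydroxyl group at C-3 rather than C-4.
With this numbering: the hydroxyl at C-3; a bromo group at C-6; a chloro group at C-3.
Substituent prefixes are cited in alphabetical order (multiplying prefixes like di-/tri- are ignored for ordering).
The name is 6-bromo-3-chlorohexan-3-ol.

6-bromo-3-chlorohexan-3-ol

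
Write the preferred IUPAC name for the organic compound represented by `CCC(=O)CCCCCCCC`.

undecan-3-one

The longest carbon chain that includes the carbonyl has 11 carbons, so the parent hydride is undecane.
The highest-priority functional group is a ketone (C=O on an internal carbon), so the name ends in -one.
Number the chain so that numbering from this end puts the carbonyl group at C-3 rather than C-9.
That gives the carbonyl at C-3.
Assembling the pieces gives undecan-3-one.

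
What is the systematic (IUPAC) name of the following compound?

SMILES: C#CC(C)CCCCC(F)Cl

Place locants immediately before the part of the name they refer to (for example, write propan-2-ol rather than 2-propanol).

8-chloro-8-fluoro-3-methyloct-1-yne

The longest carbon chain that includes the multiple bond has 8 carbons, so the parent hydride is octane.
A C≡C triple bond in the chain gives the infix -yne-.
The numbering direction is chosen so that numbering from this end puts the triple bond at C-1 rather than C-7.
This places the triple bond between C-1 and C-2; a chloro group at C-8; a fluoro group at C-8; a methyl group at C-3.
Prefixes are listed alphabetically: chloro, fluoro, methyl.
The name is 8-chloro-8-fluoro-3-methyloct-1-yne.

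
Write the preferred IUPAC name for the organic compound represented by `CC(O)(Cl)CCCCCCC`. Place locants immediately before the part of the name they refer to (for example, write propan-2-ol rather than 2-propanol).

2-chlorononan-2-ol

The longest chain bearing the –OH group is 9 carbons long (nonane).
The principal characteristic group is an alcohol (–OH), named with the suffix -ol.
Choose the numbering such that numbering from this end puts the hydroxyl group at C-2 rather than C-8.
This places the hydroxyl at C-2; a chloro group at C-2.
The name is 2-chlorononan-2-ol.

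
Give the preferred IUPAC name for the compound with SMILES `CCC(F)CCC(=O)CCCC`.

8-fluorodecan-5-one

The longest carbon chain that includes the carbonyl has 10 carbons, so the parent hydride is decane.
The principal characteristic group is a ketone (C=O on an internal carbon), named with the suffix -one.
Number the chain so that numbering from this end puts the carbonyl group at C-5 rather than C-6.
That gives the carbonyl at C-5; a fluoro group at C-8.
The name is 8-fluorodecan-5-one.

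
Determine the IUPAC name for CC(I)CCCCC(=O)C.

The longest carbon chain that includes the carbonyl has 8 carbons, so the parent hydride is octane.
A ketone (C=O on an internal carbon) is the principal characteristic group, giving the suffix -one.
Number the chain so that numbering from this end puts the carbonyl group at C-2 rather than C-7.
This places the carbonyl at C-2; an iodo group at C-7.
Assembling the pieces gives 7-iodooctan-2-one.

7-iodooctan-2-one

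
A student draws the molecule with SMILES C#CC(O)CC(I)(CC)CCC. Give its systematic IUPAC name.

The longest carbon chain that includes the –OH group and the multiple bond has 8 carbons, so the parent hydride is octane.
An alcohol (–OH) is the principal characteristic group, giving the suffix -ol.
The chain contains a C≡C triple bond, so the unsaturation ending is -yne.
Choose the numbering such that numbering from this end puts the hydroxyl group at C-3 rather than C-6.
That gives the hydroxyl at C-3; the triple bond between C-1 and C-2; an ethyl group at C-5; an iodo group at C-5.
Substituent prefixes are cited in alphabetical order (multiplying prefixes like di-/tri- are ignored for ordering).
Assembling the pieces gives 5-ethyl-5-iodooct-1-yn-3-ol.

5-ethyl-5-iodooct-1-yn-3-ol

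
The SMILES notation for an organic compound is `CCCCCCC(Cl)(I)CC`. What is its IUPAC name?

3-chloro-3-iodononane

The longest continuous carbon chain has 9 atoms, so the parent hydride is nonane.
Choose the numbering such that the substituent locant set {3,3} is lower than {7,7} at the first point of difference.
This places a chloro group at C-3; an iodo group at C-3.
The substituents are ordered alphabetically, ignoring any di-/tri- multipliers.
Assembling the pieces gives 3-chloro-3-iodononane.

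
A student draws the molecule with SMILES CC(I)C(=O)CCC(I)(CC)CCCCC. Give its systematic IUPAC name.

6-ethyl-2,6-diiodoundecan-3-one

Counting along the main chain through the carbonyl gives 11 carbons: the parent is undecane.
The highest-priority functional group is a ketone (C=O on an internal carbon), so the name ends in -one.
The numbering direction is chosen so that numbering from this end puts the carbonyl group at C-3 rather than C-9.
With this numbering: the carbonyl at C-3; an ethyl group at C-6; iodo groups at C-2 and C-6.
Substituent prefixes are cited in alphabetical order (multiplying prefixes like di-/tri- are ignored for ordering).
The name is 6-ethyl-2,6-diiodoundecan-3-one.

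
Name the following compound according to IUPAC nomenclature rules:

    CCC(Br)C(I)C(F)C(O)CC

The longest carbon chain that includes the –OH group has 8 carbons, so the parent hydride is octane.
An alcohol (–OH) is the principal characteristic group, giving the suffix -ol.
Number the chain so that numbering from this end puts the hydroxyl group at C-3 rather than C-6.
This places the hydroxyl at C-3; a bromo group at C-6; a fluoro group at C-4; an iodo group at C-5.
Substituent prefixes are cited in alphabetical order (multiplying prefixes like di-/tri- are ignored for ordering).
Putting it together: 6-bromo-4-fluoro-5-iodooctan-3-ol.

6-bromo-4-fluoro-5-iodooctan-3-ol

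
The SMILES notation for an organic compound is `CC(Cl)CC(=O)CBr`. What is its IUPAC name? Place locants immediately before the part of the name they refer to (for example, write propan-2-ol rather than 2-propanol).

1-bromo-4-chloropentan-2-one

The longest carbon chain that includes the carbonyl has 5 carbons, so the parent hydride is pentane.
The highest-priority functional group is a ketone (C=O on an internal carbon), so the name ends in -one.
Number the chain so that numbering from this end puts the carbonyl group at C-2 rather than C-4.
With this numbering: the carbonyl at C-2; a bromo group at C-1; a chloro group at C-4.
The substituents are ordered alphabetically, ignoring any di-/tri- multipliers.
The name is 1-bromo-4-chloropentan-2-one.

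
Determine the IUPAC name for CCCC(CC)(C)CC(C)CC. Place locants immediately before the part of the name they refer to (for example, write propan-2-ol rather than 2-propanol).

The longest continuous carbon chain has 8 atoms, so the parent hydride is octane.
Number the chain so that the substituent locant set {3,5,5} is lower than {4,4,6} at the first point of difference.
This places an ethyl group at C-5; methyl groups at C-3 and C-5.
The substituents are ordered alphabetically, ignoring any di-/tri- multipliers.
Putting it together: 5-ethyl-3,5-dimethyloctane.

5-ethyl-3,5-dimethyloctane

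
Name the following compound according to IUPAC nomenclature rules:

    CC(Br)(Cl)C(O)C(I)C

2-bromo-2-chloro-4-iodopentan-3-ol

The longest chain bearing the –OH group is 5 carbons long (pentane).
An alcohol (–OH) is the principal characteristic group, giving the suffix -ol.
Choose the numbering such that the substituent locant set {2,2,4} is lower than {2,4,4} at the first point of difference.
With this numbering: the hydroxyl at C-3; a bromo group at C-2; a chloro group at C-2; an iodo group at C-4.
Prefixes are listed alphabetically: bromo, chloro, iodo.
Assembling the pieces gives 2-bromo-2-chloro-4-iodopentan-3-ol.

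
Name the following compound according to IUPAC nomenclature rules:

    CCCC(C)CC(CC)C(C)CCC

5-ethyl-4,7-dimethyldecane

The parent chain contains 10 carbons (decane).
Choose the numbering such that the substituent locant set {4,5,7} is lower than {4,6,7} at the first point of difference.
This places an ethyl group at C-5; methyl groups at C-4 and C-7.
Substituent prefixes are cited in alphabetical order (multiplying prefixes like di-/tri- are ignored for ordering).
Assembling the pieces gives 5-ethyl-4,7-dimethyldecane.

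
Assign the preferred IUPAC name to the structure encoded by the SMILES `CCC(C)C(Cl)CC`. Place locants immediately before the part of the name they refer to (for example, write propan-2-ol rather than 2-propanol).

The longest continuous carbon chain has 6 atoms, so the parent hydride is hexane.
Choose the numbering such that the locant sets are identical either way, so the alphabetically earlier chloro substituent takes the lower locant (3 rather than 4).
This places a chloro group at C-3; a methyl group at C-4.
Prefixes are listed alphabetically: chloro, methyl.
Assembling the pieces gives 3-chloro-4-methylhexane.

3-chloro-4-methylhexane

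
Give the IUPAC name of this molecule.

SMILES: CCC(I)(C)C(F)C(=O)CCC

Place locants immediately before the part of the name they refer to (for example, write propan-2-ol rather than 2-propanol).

The longest carbon chain that includes the carbonyl has 8 carbons, so the parent hydride is octane.
The principal characteristic group is a ketone (C=O on an internal carbon), named with the suffix -one.
Choose the numbering such that numbering from this end puts the carbonyl group at C-4 rather than C-5.
With this numbering: the carbonyl at C-4; a fluoro group at C-5; an iodo group at C-6; a methyl group at C-6.
The substituents are ordered alphabetically, ignoring any di-/tri- multipliers.
Putting it together: 5-fluoro-6-iodo-6-methyloctan-4-one.

5-fluoro-6-iodo-6-methyloctan-4-one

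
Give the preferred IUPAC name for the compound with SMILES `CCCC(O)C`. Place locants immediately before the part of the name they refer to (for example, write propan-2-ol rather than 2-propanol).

The longest chain bearing the –OH group is 5 carbons long (pentane).
The highest-priority functional group is an alcohol (–OH), so the name ends in -ol.
The numbering direction is chosen so that numbering from this end puts the hydroxyl group at C-2 rather than C-4.
With this numbering: the hydroxyl at C-2.
Assembling the pieces gives pentan-2-ol.

pentan-2-ol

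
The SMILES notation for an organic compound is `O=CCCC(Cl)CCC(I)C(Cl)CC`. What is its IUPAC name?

4,8-dichloro-7-iododecanal

The longest chain bearing the –CHO group is 10 carbons long (decane).
An aldehyde (terminal –CHO) is the principal characteristic group, giving the suffix -al.
Choose the numbering such that the aldehyde carbon is C-1 by definition.
That gives chloro groups at C-4 and C-8; an iodo group at C-7.
Substituent prefixes are cited in alphabetical order (multiplying prefixes like di-/tri- are ignored for ordering).
Putting it together: 4,8-dichloro-7-iododecanal.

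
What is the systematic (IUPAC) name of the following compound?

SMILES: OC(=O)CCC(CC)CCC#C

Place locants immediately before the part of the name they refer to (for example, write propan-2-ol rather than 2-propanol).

4-ethyloct-7-ynoic acid

Counting along the main chain through the –COOH group and the multiple bond gives 8 carbons: the parent is octane.
The highest-priority functional group is a carboxylic acid (terminal –COOH), so the name ends in -oic acid.
There is one C≡C triple bond, indicated by the ending -yne.
Choose the numbering such that the carboxylic acid carbon is C-1 by definition.
That gives the triple bond between C-7 and C-8; an ethyl group at C-4.
The name is 4-ethyloct-7-ynoic acid.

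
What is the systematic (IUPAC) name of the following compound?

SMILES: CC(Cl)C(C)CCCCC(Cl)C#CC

The longest chain bearing the multiple bond is 11 carbons long (undecane).
A C≡C triple bond in the chain gives the infix -yne-.
Choose the numbering such that numbering from this end puts the triple bond at C-2 rather than C-9.
With this numbering: the triple bond between C-2 and C-3; chloro groups at C-4 and C-10; a methyl group at C-9.
Prefixes are listed alphabetically: chloro, methyl.
Assembling the pieces gives 4,10-dichloro-9-methylundec-2-yne.

4,10-dichloro-9-methylundec-2-yne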